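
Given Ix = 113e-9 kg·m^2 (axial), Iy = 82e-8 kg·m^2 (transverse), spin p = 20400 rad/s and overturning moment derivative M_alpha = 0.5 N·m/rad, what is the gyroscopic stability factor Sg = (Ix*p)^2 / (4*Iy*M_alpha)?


Sg = Ix^2 * p^2 / (4 * Iy * M_alpha) = (113e-9)^2 * 20400^2 / (4 * 82e-8 * 0.5) = 3.24

3.24


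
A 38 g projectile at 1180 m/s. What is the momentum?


p = m*v = 0.038*1180 = 44.84 kg·m/s

44.84 kg·m/s


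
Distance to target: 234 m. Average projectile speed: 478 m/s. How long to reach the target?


t = d/v = 234/478 = 0.4895 s

0.4895 s


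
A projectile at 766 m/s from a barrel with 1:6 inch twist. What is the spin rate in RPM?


twist_m = 6*0.0254 = 0.1524 m
spin = v/twist = 766/0.1524 = 5026.247 rev/s
RPM = spin*60 = 5026.247*60 ≈ 301575 RPM

301575 RPM


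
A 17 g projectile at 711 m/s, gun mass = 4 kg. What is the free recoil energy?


v_r = m_p*v_p/m_gun = 0.017*711/4 = 3.02175 m/s, E_r = 0.5*m_gun*v_r^2 = 0.5*4*3.02175^2 = 18.26 J

18.26 J


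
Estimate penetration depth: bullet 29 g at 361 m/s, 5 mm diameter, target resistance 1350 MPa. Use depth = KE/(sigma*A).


A = pi*(d/2)^2 = pi*(5/2)^2 = 19.635 mm^2
E = 0.5*m*v^2 = 0.5*0.029*361^2 = 1889.65 J
depth = E/(sigma*A) = 1889.65 J / (1350 MPa * 19.635 mm^2) = 1889.65/(1350 * 19.635) m = 0.0712884 m ≈ 71.29 mm

71.29 mm


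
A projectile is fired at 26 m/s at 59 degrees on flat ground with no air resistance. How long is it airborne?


T = 2*v0*sin(theta)/g = 2*26*sin(59°)/9.81 = 4.544 s

4.544 s


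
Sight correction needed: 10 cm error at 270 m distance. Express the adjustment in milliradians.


1 mrad subtends 1 cm per 10 m of range, so adj = error_cm / (dist_m / 10) = 10 / (270/10) = 0.3704 mrad

0.3704 mrad


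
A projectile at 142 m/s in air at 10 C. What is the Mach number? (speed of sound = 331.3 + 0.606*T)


a = 331.3 + 0.606*(10) = 337.36 m/s
M = v/a = 142/337.36 = 0.4209

0.4209


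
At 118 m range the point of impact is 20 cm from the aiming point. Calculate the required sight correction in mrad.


1 mrad subtends 1 cm per 10 m of range, so adj = error_cm / (dist_m / 10) = 20 / (118/10) = 1.695 mrad

1.695 mrad


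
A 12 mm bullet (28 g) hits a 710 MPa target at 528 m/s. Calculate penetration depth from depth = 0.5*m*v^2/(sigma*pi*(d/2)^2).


A = pi*(d/2)^2 = pi*(12/2)^2 = 113.097 mm^2
E = 0.5*m*v^2 = 0.5*0.028*528^2 = 3902.98 J
depth = E/(sigma*A) = 3902.98 J / (710 MPa * 113.097 mm^2) = 3902.98/(710 * 113.097) m = 0.0486055 m ≈ 48.61 mm

48.61 mm


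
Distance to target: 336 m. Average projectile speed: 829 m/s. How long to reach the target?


t = d/v = 336/829 = 0.4053 s

0.4053 s


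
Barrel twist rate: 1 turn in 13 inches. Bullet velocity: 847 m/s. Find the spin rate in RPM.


twist_m = 13*0.0254 = 0.3302 m
spin = v/twist = 847/0.3302 = 2565.112 rev/s
RPM = spin*60 = 2565.112*60 ≈ 153907 RPM

153907 RPM


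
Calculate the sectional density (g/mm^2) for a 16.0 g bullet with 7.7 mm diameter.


SD = m/d^2 = 16.0/7.7^2 = 0.2699 g/mm^2

0.2699 g/mm^2


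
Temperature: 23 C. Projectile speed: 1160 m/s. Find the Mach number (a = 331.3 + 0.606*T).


a = 331.3 + 0.606*(23) = 345.238 m/s
M = v/a = 1160/345.238 = 3.36

3.36


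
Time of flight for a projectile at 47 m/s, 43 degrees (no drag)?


T = 2*v0*sin(theta)/g = 2*47*sin(43°)/9.81 = 6.535 s

6.535 s


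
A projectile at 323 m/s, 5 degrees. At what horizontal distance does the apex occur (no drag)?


R = v0^2*sin(2*theta)/g = 323^2*sin(2*5°)/9.81 = 1846.74 m
apex_dist = R/2 = 1846.74/2 = 923.4 m

923.4 m


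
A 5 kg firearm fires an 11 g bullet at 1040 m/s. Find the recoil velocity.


v_recoil = m_p * v_p / m_gun = 0.011 * 1040 / 5 = 2.288 m/s

2.288 m/s


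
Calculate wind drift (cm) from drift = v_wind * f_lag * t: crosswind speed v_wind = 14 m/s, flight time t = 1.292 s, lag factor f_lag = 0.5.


drift = v_wind * lag * t = 14 * 0.5 * 1.292 = 9.044 m ≈ 904.4 cm

904.4 cm


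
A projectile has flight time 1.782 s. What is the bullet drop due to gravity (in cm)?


drop = 0.5*g*t^2 = 0.5*9.81*1.782^2 = 15.5759 m ≈ 1558 cm

1558 cm


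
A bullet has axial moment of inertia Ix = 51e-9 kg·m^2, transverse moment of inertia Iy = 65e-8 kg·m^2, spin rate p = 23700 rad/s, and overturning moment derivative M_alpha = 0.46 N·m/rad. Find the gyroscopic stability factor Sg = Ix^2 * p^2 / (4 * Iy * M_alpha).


Sg = Ix^2 * p^2 / (4 * Iy * M_alpha) = (51e-9)^2 * 23700^2 / (4 * 65e-8 * 0.46) = 1.222

1.222


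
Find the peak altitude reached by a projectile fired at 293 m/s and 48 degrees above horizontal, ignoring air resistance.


H = (v0*sin(theta))^2 / (2g) = (293*sin(48°))^2 / (2*9.81) = 2416 m

2416 m


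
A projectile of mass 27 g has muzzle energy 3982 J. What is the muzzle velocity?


v = sqrt(2*E/m) = sqrt(2*3982/0.027) = 543.1 m/s

543.1 m/s


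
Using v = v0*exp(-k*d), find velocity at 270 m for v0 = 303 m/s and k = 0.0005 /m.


v = v0*exp(-k*d) = 303*exp(-0.0005*270) = 264.7 m/s

264.7 m/s


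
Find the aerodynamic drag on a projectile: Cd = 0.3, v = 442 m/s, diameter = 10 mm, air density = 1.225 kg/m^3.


A = pi*(d/2)^2 = pi*(10/2000)^2 = 7.85398e-05 m^2
Fd = 0.5*Cd*rho*A*v^2 = 0.5*0.3*1.225*7.85398e-05*442^2 = 2.819 N

2.819 N


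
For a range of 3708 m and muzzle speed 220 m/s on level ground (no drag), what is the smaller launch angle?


sin(2*theta) = R*g/v0^2 = 3708*9.81/220^2 = 0.75156, theta = arcsin(0.75156)/2 = 24.36°

24.36 degrees


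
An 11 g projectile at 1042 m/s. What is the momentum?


p = m*v = 0.011*1042 = 11.46 kg·m/s

11.46 kg·m/s


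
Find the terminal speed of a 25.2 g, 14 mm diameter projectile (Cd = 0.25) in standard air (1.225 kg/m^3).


A = pi*(d/2)^2 = pi*(14/2000)^2 = 1.53938e-04 m^2
vt = sqrt(2mg/(Cd*rho*A)) = sqrt(2*0.0252*9.81/(0.25 * 1.225 * 1.53938e-04)) = 102.4 m/s

102.4 m/s


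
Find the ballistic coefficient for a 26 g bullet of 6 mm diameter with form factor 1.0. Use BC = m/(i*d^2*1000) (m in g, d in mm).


BC = m/(i*d^2*1000) = 26/(1.0 * 6^2 * 1000) = 0.0007222

0.0007222


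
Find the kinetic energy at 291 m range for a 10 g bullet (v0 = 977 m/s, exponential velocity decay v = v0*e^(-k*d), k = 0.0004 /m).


v = v0*exp(-k*d) = 977*exp(-0.0004*291) = 869.646 m/s
E = 0.5*m*v^2 = 0.5*0.01*869.646^2 = 3781 J

3781 J


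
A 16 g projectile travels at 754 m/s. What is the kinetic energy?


E = 0.5*m*v^2 = 0.5*0.016*754^2 = 4548 J

4548 J


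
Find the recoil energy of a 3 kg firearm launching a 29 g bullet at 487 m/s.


v_r = m_p*v_p/m_gun = 0.029*487/3 = 4.70767 m/s, E_r = 0.5*m_gun*v_r^2 = 0.5*3*4.70767^2 = 33.24 J

33.24 J


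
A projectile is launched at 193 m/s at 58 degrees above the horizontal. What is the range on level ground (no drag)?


R = v0^2 * sin(2*theta) / g = 193^2 * sin(2*58°) / 9.81 = 3413 m

3413 m


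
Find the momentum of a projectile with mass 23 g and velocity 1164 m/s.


p = m*v = 0.023*1164 = 26.77 kg·m/s

26.77 kg·m/s


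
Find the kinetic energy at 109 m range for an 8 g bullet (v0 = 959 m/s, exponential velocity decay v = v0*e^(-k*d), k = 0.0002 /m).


v = v0*exp(-k*d) = 959*exp(-0.0002*109) = 938.32 m/s
E = 0.5*m*v^2 = 0.5*0.008*938.32^2 = 3522 J

3522 J


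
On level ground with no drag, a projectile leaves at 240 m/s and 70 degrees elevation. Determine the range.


R = v0^2 * sin(2*theta) / g = 240^2 * sin(2*70°) / 9.81 = 3774 m

3774 m


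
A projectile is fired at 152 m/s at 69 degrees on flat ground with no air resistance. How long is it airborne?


T = 2*v0*sin(theta)/g = 2*152*sin(69°)/9.81 = 28.93 s

28.93 s


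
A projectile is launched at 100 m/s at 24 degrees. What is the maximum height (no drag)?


H = (v0*sin(theta))^2 / (2g) = (100*sin(24°))^2 / (2*9.81) = 84.32 m

84.32 m


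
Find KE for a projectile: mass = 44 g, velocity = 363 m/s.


E = 0.5*m*v^2 = 0.5*0.044*363^2 = 2899 J

2899 J


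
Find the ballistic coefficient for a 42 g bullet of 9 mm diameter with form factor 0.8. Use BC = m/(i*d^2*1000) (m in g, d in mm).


BC = m/(i*d^2*1000) = 42/(0.8 * 9^2 * 1000) = 0.0006481

0.0006481


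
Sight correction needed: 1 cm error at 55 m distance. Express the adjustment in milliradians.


1 mrad subtends 1 cm per 10 m of range, so adj = error_cm / (dist_m / 10) = 1 / (55/10) = 0.1818 mrad

0.1818 mrad


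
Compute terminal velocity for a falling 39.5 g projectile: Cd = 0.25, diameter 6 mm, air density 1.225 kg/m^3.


A = pi*(d/2)^2 = pi*(6/2000)^2 = 2.82743e-05 m^2
vt = sqrt(2mg/(Cd*rho*A)) = sqrt(2*0.0395*9.81/(0.25 * 1.225 * 2.82743e-05)) = 299.2 m/s

299.2 m/s


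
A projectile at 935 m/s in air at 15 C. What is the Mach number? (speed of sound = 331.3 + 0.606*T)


a = 331.3 + 0.606*(15) = 340.39 m/s
M = v/a = 935/340.39 = 2.747

2.747


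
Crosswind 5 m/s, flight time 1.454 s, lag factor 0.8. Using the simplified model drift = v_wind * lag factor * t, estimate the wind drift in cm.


drift = v_wind * lag * t = 5 * 0.8 * 1.454 = 5.816 m ≈ 581.6 cm

581.6 cm


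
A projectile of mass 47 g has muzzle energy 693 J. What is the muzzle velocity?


v = sqrt(2*E/m) = sqrt(2*693/0.047) = 171.7 m/s

171.7 m/s


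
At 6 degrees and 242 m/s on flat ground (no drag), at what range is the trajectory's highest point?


R = v0^2*sin(2*theta)/g = 242^2*sin(2*6°)/9.81 = 1241.2 m
apex_dist = R/2 = 1241.2/2 = 620.6 m

620.6 m


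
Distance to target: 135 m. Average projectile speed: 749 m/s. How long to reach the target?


t = d/v = 135/749 = 0.1802 s

0.1802 s


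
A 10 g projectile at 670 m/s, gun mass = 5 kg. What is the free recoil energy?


v_r = m_p*v_p/m_gun = 0.01*670/5 = 1.34 m/s, E_r = 0.5*m_gun*v_r^2 = 0.5*5*1.34^2 = 4.489 J

4.489 J


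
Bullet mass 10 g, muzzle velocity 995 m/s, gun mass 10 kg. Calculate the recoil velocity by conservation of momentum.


v_recoil = m_p * v_p / m_gun = 0.01 * 995 / 10 = 0.995 m/s

0.995 m/s


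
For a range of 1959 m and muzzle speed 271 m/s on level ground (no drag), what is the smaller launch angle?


sin(2*theta) = R*g/v0^2 = 1959*9.81/271^2 = 0.261677, theta = arcsin(0.261677)/2 = 7.585°

7.585 degrees


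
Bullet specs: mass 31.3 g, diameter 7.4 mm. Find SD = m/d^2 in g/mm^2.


SD = m/d^2 = 31.3/7.4^2 = 0.5716 g/mm^2

0.5716 g/mm^2


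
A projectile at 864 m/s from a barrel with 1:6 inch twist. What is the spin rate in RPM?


twist_m = 6*0.0254 = 0.1524 m
spin = v/twist = 864/0.1524 = 5669.291 rev/s
RPM = spin*60 = 5669.291*60 ≈ 340157 RPM

340157 RPM


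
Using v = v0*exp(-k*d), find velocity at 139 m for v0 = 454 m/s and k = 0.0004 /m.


v = v0*exp(-k*d) = 454*exp(-0.0004*139) = 429.4 m/s

429.4 m/s


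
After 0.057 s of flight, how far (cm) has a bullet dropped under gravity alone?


drop = 0.5*g*t^2 = 0.5*9.81*0.057^2 = 0.0159363 m ≈ 1.594 cm

1.594 cm


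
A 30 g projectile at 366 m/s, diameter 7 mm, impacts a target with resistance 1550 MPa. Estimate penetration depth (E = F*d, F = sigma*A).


A = pi*(d/2)^2 = pi*(7/2)^2 = 38.4845 mm^2
E = 0.5*m*v^2 = 0.5*0.03*366^2 = 2009.34 J
depth = E/(sigma*A) = 2009.34 J / (1550 MPa * 38.4845 mm^2) = 2009.34/(1550 * 38.4845) m = 0.0336849 m ≈ 33.68 mm

33.68 mm


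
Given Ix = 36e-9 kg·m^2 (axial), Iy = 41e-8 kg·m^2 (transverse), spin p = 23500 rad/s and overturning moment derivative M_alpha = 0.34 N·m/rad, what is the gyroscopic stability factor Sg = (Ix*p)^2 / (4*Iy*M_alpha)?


Sg = Ix^2 * p^2 / (4 * Iy * M_alpha) = (36e-9)^2 * 23500^2 / (4 * 41e-8 * 0.34) = 1.284

1.284


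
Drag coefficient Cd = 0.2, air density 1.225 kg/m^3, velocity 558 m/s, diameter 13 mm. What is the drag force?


A = pi*(d/2)^2 = pi*(13/2000)^2 = 1.32732e-04 m^2
Fd = 0.5*Cd*rho*A*v^2 = 0.5*0.2*1.225*1.32732e-04*558^2 = 5.063 N

5.063 N


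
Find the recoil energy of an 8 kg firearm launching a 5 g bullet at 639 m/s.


v_r = m_p*v_p/m_gun = 0.005*639/8 = 0.399375 m/s, E_r = 0.5*m_gun*v_r^2 = 0.5*8*0.399375^2 = 0.638 J

0.638 J


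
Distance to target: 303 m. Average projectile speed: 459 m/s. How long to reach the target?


t = d/v = 303/459 = 0.6601 s

0.6601 s


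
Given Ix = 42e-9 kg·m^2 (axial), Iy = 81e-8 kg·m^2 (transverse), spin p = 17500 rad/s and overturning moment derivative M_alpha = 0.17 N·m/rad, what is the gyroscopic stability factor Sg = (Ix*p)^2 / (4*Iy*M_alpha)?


Sg = Ix^2 * p^2 / (4 * Iy * M_alpha) = (42e-9)^2 * 17500^2 / (4 * 81e-8 * 0.17) = 0.9808

0.9808


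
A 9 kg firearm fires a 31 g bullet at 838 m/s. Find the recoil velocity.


v_recoil = m_p * v_p / m_gun = 0.031 * 838 / 9 = 2.886 m/s

2.886 m/s


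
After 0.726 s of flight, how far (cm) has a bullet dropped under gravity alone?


drop = 0.5*g*t^2 = 0.5*9.81*0.726^2 = 2.58531 m ≈ 258.5 cm

258.5 cm


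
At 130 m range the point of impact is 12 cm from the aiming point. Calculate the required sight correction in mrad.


1 mrad subtends 1 cm per 10 m of range, so adj = error_cm / (dist_m / 10) = 12 / (130/10) = 0.9231 mrad

0.9231 mrad


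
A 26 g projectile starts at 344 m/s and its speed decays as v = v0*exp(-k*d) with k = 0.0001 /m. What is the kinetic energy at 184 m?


v = v0*exp(-k*d) = 344*exp(-0.0001*184) = 337.728 m/s
E = 0.5*m*v^2 = 0.5*0.026*337.728^2 = 1483 J

1483 J


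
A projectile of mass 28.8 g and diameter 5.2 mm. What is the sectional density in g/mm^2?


SD = m/d^2 = 28.8/5.2^2 = 1.065 g/mm^2

1.065 g/mm^2


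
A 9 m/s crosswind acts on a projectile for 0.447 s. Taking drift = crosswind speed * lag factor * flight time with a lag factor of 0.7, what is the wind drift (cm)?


drift = v_wind * lag * t = 9 * 0.7 * 0.447 = 2.8161 m ≈ 281.6 cm

281.6 cm


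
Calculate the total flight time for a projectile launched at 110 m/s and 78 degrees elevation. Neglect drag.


T = 2*v0*sin(theta)/g = 2*110*sin(78°)/9.81 = 21.94 s

21.94 s


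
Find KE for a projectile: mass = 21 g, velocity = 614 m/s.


E = 0.5*m*v^2 = 0.5*0.021*614^2 = 3958 J

3958 J


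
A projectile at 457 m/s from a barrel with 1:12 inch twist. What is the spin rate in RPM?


twist_m = 12*0.0254 = 0.3048 m
spin = v/twist = 457/0.3048 = 1499.344 rev/s
RPM = spin*60 = 1499.344*60 ≈ 89961 RPM

89961 RPM


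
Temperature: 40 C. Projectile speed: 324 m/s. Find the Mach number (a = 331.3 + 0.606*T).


a = 331.3 + 0.606*(40) = 355.54 m/s
M = v/a = 324/355.54 = 0.9113

0.9113


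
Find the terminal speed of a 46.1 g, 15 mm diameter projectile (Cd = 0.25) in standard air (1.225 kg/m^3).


A = pi*(d/2)^2 = pi*(15/2000)^2 = 1.76715e-04 m^2
vt = sqrt(2mg/(Cd*rho*A)) = sqrt(2*0.0461*9.81/(0.25 * 1.225 * 1.76715e-04)) = 129.3 m/s

129.3 m/s


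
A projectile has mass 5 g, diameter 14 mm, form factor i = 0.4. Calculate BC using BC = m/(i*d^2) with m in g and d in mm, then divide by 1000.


BC = m/(i*d^2*1000) = 5/(0.4 * 14^2 * 1000) = 6.378e-05

6.378e-05


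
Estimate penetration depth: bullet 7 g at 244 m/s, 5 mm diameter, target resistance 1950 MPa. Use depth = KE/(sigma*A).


A = pi*(d/2)^2 = pi*(5/2)^2 = 19.635 mm^2
E = 0.5*m*v^2 = 0.5*0.007*244^2 = 208.376 J
depth = E/(sigma*A) = 208.376 J / (1950 MPa * 19.635 mm^2) = 208.376/(1950 * 19.635) m = 0.00544231 m ≈ 5.442 mm

5.442 mm


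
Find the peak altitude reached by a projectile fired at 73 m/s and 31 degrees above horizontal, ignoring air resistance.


H = (v0*sin(theta))^2 / (2g) = (73*sin(31°))^2 / (2*9.81) = 72.05 m

72.05 m


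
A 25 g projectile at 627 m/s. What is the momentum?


p = m*v = 0.025*627 = 15.68 kg·m/s

15.68 kg·m/s


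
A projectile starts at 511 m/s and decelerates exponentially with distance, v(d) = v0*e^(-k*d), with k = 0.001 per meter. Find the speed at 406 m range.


v = v0*exp(-k*d) = 511*exp(-0.001*406) = 340.5 m/s

340.5 m/s


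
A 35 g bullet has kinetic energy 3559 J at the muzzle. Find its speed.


v = sqrt(2*E/m) = sqrt(2*3559/0.035) = 451 m/s

451 m/s


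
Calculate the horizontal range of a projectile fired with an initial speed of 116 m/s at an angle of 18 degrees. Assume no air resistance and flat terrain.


R = v0^2 * sin(2*theta) / g = 116^2 * sin(2*18°) / 9.81 = 806.2 m

806.2 m


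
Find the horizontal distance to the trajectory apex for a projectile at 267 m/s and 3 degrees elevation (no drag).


R = v0^2*sin(2*theta)/g = 267^2*sin(2*3°)/9.81 = 759.605 m
apex_dist = R/2 = 759.605/2 = 379.8 m

379.8 m


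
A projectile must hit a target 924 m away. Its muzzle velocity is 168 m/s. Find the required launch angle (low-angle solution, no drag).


sin(2*theta) = R*g/v0^2 = 924*9.81/168^2 = 0.321161, theta = arcsin(0.321161)/2 = 9.367°

9.367 degrees


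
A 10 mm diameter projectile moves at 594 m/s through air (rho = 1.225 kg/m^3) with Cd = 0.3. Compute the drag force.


A = pi*(d/2)^2 = pi*(10/2000)^2 = 7.85398e-05 m^2
Fd = 0.5*Cd*rho*A*v^2 = 0.5*0.3*1.225*7.85398e-05*594^2 = 5.092 N

5.092 N


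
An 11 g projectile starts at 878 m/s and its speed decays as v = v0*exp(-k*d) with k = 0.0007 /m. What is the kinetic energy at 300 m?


v = v0*exp(-k*d) = 878*exp(-0.0007*300) = 711.693 m/s
E = 0.5*m*v^2 = 0.5*0.011*711.693^2 = 2786 J

2786 J


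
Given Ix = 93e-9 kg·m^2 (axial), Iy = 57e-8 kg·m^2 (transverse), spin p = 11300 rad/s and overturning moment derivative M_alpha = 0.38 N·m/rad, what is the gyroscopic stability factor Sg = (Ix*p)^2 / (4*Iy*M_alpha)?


Sg = Ix^2 * p^2 / (4 * Iy * M_alpha) = (93e-9)^2 * 11300^2 / (4 * 57e-8 * 0.38) = 1.275

1.275


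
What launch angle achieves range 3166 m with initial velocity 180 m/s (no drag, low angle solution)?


sin(2*theta) = R*g/v0^2 = 3166*9.81/180^2 = 0.958594, theta = arcsin(0.958594)/2 = 36.73°

36.73 degrees


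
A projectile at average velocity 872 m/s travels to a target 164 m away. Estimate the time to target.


t = d/v = 164/872 = 0.1881 s

0.1881 s


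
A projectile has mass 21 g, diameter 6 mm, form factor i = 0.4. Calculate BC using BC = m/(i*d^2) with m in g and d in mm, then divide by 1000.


BC = m/(i*d^2*1000) = 21/(0.4 * 6^2 * 1000) = 0.001458

0.001458


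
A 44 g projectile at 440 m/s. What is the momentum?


p = m*v = 0.044*440 = 19.36 kg·m/s

19.36 kg·m/s


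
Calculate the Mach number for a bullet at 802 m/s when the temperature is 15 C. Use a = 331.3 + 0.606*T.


a = 331.3 + 0.606*(15) = 340.39 m/s
M = v/a = 802/340.39 = 2.356

2.356


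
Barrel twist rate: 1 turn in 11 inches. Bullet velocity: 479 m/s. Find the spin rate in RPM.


twist_m = 11*0.0254 = 0.2794 m
spin = v/twist = 479/0.2794 = 1714.388 rev/s
RPM = spin*60 = 1714.388*60 ≈ 102863 RPM

102863 RPM


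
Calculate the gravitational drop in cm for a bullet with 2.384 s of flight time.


drop = 0.5*g*t^2 = 0.5*9.81*2.384^2 = 27.8774 m ≈ 2788 cm

2788 cm


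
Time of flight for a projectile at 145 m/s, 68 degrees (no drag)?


T = 2*v0*sin(theta)/g = 2*145*sin(68°)/9.81 = 27.41 s

27.41 s


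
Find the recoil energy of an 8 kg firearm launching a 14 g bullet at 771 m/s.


v_r = m_p*v_p/m_gun = 0.014*771/8 = 1.34925 m/s, E_r = 0.5*m_gun*v_r^2 = 0.5*8*1.34925^2 = 7.282 J

7.282 J


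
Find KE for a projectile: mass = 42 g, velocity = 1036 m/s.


E = 0.5*m*v^2 = 0.5*0.042*1036^2 = 22539 J

22539 J


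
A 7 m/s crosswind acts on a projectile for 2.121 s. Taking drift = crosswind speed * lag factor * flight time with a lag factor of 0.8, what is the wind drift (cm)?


drift = v_wind * lag * t = 7 * 0.8 * 2.121 = 11.8776 m ≈ 1188 cm

1188 cm


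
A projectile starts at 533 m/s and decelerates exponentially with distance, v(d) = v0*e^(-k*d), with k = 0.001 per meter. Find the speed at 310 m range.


v = v0*exp(-k*d) = 533*exp(-0.001*310) = 390.9 m/s

390.9 m/s


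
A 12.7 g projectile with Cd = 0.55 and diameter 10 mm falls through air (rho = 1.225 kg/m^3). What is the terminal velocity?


A = pi*(d/2)^2 = pi*(10/2000)^2 = 7.85398e-05 m^2
vt = sqrt(2mg/(Cd*rho*A)) = sqrt(2*0.0127*9.81/(0.55 * 1.225 * 7.85398e-05)) = 68.62 m/s

68.62 m/s


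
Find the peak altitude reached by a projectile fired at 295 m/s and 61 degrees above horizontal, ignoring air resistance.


H = (v0*sin(theta))^2 / (2g) = (295*sin(61°))^2 / (2*9.81) = 3393 m

3393 m


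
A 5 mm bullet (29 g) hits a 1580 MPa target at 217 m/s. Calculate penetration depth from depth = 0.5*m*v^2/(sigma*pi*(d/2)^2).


A = pi*(d/2)^2 = pi*(5/2)^2 = 19.635 mm^2
E = 0.5*m*v^2 = 0.5*0.029*217^2 = 682.791 J
depth = E/(sigma*A) = 682.791 J / (1580 MPa * 19.635 mm^2) = 682.791/(1580 * 19.635) m = 0.022009 m ≈ 22.01 mm

22.01 mm


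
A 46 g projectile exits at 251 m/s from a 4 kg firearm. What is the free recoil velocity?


v_recoil = m_p * v_p / m_gun = 0.046 * 251 / 4 = 2.886 m/s

2.886 m/s


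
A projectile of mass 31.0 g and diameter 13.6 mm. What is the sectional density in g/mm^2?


SD = m/d^2 = 31.0/13.6^2 = 0.1676 g/mm^2

0.1676 g/mm^2


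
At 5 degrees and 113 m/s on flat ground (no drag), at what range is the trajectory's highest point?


R = v0^2*sin(2*theta)/g = 113^2*sin(2*5°)/9.81 = 226.026 m
apex_dist = R/2 = 226.026/2 = 113 m

113 m


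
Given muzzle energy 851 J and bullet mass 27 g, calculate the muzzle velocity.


v = sqrt(2*E/m) = sqrt(2*851/0.027) = 251.1 m/s

251.1 m/s


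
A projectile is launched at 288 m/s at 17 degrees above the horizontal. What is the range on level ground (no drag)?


R = v0^2 * sin(2*theta) / g = 288^2 * sin(2*17°) / 9.81 = 4728 m

4728 m


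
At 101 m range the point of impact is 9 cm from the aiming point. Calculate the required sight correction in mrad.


1 mrad subtends 1 cm per 10 m of range, so adj = error_cm / (dist_m / 10) = 9 / (101/10) = 0.8911 mrad

0.8911 mrad


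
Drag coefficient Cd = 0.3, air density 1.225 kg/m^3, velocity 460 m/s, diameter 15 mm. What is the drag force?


A = pi*(d/2)^2 = pi*(15/2000)^2 = 1.76715e-04 m^2
Fd = 0.5*Cd*rho*A*v^2 = 0.5*0.3*1.225*1.76715e-04*460^2 = 6.871 N

6.871 N


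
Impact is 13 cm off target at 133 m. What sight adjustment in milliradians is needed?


1 mrad subtends 1 cm per 10 m of range, so adj = error_cm / (dist_m / 10) = 13 / (133/10) = 0.9774 mrad

0.9774 mrad


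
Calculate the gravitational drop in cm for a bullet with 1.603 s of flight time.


drop = 0.5*g*t^2 = 0.5*9.81*1.603^2 = 12.6039 m ≈ 1260 cm

1260 cm


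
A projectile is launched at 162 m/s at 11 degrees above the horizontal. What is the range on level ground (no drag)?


R = v0^2 * sin(2*theta) / g = 162^2 * sin(2*11°) / 9.81 = 1002 m

1002 m


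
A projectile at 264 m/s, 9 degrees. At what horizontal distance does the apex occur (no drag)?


R = v0^2*sin(2*theta)/g = 264^2*sin(2*9°)/9.81 = 2195.44 m
apex_dist = R/2 = 2195.44/2 = 1098 m

1098 m


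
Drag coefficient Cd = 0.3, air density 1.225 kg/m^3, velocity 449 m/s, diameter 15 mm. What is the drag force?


A = pi*(d/2)^2 = pi*(15/2000)^2 = 1.76715e-04 m^2
Fd = 0.5*Cd*rho*A*v^2 = 0.5*0.3*1.225*1.76715e-04*449^2 = 6.546 N

6.546 N


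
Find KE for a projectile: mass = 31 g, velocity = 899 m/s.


E = 0.5*m*v^2 = 0.5*0.031*899^2 = 12527 J

12527 J


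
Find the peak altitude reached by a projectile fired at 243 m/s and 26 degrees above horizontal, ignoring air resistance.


H = (v0*sin(theta))^2 / (2g) = (243*sin(26°))^2 / (2*9.81) = 578.4 m

578.4 m


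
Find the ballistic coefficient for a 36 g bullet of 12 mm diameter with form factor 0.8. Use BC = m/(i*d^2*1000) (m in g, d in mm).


BC = m/(i*d^2*1000) = 36/(0.8 * 12^2 * 1000) = 0.0003125

0.0003125


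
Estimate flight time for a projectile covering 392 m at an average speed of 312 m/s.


t = d/v = 392/312 = 1.256 s

1.256 s


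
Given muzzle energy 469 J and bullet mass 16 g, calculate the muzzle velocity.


v = sqrt(2*E/m) = sqrt(2*469/0.016) = 242.1 m/s

242.1 m/s


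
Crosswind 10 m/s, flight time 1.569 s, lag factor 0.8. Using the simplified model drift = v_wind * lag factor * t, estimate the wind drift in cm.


drift = v_wind * lag * t = 10 * 0.8 * 1.569 = 12.552 m ≈ 1255 cm

1255 cm


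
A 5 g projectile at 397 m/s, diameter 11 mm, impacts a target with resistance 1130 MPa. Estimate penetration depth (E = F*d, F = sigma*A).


A = pi*(d/2)^2 = pi*(11/2)^2 = 95.0332 mm^2
E = 0.5*m*v^2 = 0.5*0.005*397^2 = 394.023 J
depth = E/(sigma*A) = 394.023 J / (1130 MPa * 95.0332 mm^2) = 394.023/(1130 * 95.0332) m = 0.00366917 m ≈ 3.669 mm

3.669 mm


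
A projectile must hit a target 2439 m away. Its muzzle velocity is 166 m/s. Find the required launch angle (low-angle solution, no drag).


sin(2*theta) = R*g/v0^2 = 2439*9.81/166^2 = 0.86829, theta = arcsin(0.86829)/2 = 30.13°

30.13 degrees


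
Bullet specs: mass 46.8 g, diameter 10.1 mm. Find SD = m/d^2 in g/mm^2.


SD = m/d^2 = 46.8/10.1^2 = 0.4588 g/mm^2

0.4588 g/mm^2


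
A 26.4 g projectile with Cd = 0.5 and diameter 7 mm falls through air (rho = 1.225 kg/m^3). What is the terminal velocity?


A = pi*(d/2)^2 = pi*(7/2000)^2 = 3.84845e-05 m^2
vt = sqrt(2mg/(Cd*rho*A)) = sqrt(2*0.0264*9.81/(0.5 * 1.225 * 3.84845e-05)) = 148.2 m/s

148.2 m/s


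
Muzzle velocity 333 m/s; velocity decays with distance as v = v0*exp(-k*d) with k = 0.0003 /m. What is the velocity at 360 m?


v = v0*exp(-k*d) = 333*exp(-0.0003*360) = 298.9 m/s

298.9 m/s


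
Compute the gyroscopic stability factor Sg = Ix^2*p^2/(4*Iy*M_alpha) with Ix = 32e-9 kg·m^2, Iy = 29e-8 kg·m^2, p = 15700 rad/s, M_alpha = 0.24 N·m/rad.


Sg = Ix^2 * p^2 / (4 * Iy * M_alpha) = (32e-9)^2 * 15700^2 / (4 * 29e-8 * 0.24) = 0.9066

0.9066


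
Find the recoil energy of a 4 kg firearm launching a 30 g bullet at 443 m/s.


v_r = m_p*v_p/m_gun = 0.03*443/4 = 3.3225 m/s, E_r = 0.5*m_gun*v_r^2 = 0.5*4*3.3225^2 = 22.08 J

22.08 J


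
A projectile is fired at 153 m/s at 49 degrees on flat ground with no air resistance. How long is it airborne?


T = 2*v0*sin(theta)/g = 2*153*sin(49°)/9.81 = 23.54 s

23.54 s


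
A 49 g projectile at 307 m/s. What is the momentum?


p = m*v = 0.049*307 = 15.04 kg·m/s

15.04 kg·m/s


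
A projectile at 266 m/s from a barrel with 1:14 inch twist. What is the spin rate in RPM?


twist_m = 14*0.0254 = 0.3556 m
spin = v/twist = 266/0.3556 = 748.0315 rev/s
RPM = spin*60 = 748.0315*60 ≈ 44882 RPM

44882 RPM


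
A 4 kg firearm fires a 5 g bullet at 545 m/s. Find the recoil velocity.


v_recoil = m_p * v_p / m_gun = 0.005 * 545 / 4 = 0.6813 m/s

0.6813 m/s


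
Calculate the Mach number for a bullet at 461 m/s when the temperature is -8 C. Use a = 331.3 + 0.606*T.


a = 331.3 + 0.606*(-8) = 326.452 m/s
M = v/a = 461/326.452 = 1.412

1.412


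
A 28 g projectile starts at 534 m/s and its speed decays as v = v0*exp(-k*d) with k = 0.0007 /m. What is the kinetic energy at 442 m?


v = v0*exp(-k*d) = 534*exp(-0.0007*442) = 391.896 m/s
E = 0.5*m*v^2 = 0.5*0.028*391.896^2 = 2150 J

2150 J


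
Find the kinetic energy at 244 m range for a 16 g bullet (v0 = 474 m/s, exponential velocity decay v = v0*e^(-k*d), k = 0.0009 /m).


v = v0*exp(-k*d) = 474*exp(-0.0009*244) = 380.546 m/s
E = 0.5*m*v^2 = 0.5*0.016*380.546^2 = 1159 J

1159 J


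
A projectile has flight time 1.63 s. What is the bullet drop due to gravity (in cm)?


drop = 0.5*g*t^2 = 0.5*9.81*1.63^2 = 13.0321 m ≈ 1303 cm

1303 cm


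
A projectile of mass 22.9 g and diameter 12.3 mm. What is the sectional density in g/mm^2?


SD = m/d^2 = 22.9/12.3^2 = 0.1514 g/mm^2

0.1514 g/mm^2


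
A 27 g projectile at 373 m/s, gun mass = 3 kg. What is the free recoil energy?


v_r = m_p*v_p/m_gun = 0.027*373/3 = 3.357 m/s, E_r = 0.5*m_gun*v_r^2 = 0.5*3*3.357^2 = 16.9 J

16.9 J


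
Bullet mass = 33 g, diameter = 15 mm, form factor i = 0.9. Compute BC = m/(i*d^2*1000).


BC = m/(i*d^2*1000) = 33/(0.9 * 15^2 * 1000) = 0.000163

0.000163


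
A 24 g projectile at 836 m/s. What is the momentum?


p = m*v = 0.024*836 = 20.06 kg·m/s

20.06 kg·m/s


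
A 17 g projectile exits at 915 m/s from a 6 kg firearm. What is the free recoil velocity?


v_recoil = m_p * v_p / m_gun = 0.017 * 915 / 6 = 2.593 m/s

2.593 m/s


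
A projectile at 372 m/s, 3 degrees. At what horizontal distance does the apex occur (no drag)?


R = v0^2*sin(2*theta)/g = 372^2*sin(2*3°)/9.81 = 1474.52 m
apex_dist = R/2 = 1474.52/2 = 737.3 m

737.3 m


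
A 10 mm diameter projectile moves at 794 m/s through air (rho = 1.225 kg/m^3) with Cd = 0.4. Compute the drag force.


A = pi*(d/2)^2 = pi*(10/2000)^2 = 7.85398e-05 m^2
Fd = 0.5*Cd*rho*A*v^2 = 0.5*0.4*1.225*7.85398e-05*794^2 = 12.13 N

12.13 N


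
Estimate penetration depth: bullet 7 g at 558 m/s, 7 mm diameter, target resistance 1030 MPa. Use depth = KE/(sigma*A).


A = pi*(d/2)^2 = pi*(7/2)^2 = 38.4845 mm^2
E = 0.5*m*v^2 = 0.5*0.007*558^2 = 1089.77 J
depth = E/(sigma*A) = 1089.77 J / (1030 MPa * 38.4845 mm^2) = 1089.77/(1030 * 38.4845) m = 0.0274924 m ≈ 27.49 mm

27.49 mm


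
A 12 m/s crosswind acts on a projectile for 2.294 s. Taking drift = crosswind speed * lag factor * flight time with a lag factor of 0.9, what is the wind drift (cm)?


drift = v_wind * lag * t = 12 * 0.9 * 2.294 = 24.7752 m ≈ 2478 cm

2478 cm


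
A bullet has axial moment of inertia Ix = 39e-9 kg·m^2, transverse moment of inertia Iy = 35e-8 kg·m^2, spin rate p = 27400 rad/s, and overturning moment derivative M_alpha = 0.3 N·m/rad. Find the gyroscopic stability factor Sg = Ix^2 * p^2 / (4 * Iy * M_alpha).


Sg = Ix^2 * p^2 / (4 * Iy * M_alpha) = (39e-9)^2 * 27400^2 / (4 * 35e-8 * 0.3) = 2.719

2.719


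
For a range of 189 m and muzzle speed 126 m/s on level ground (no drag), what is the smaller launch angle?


sin(2*theta) = R*g/v0^2 = 189*9.81/126^2 = 0.116786, theta = arcsin(0.116786)/2 = 3.353°

3.353 degrees


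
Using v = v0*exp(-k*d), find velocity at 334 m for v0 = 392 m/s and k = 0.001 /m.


v = v0*exp(-k*d) = 392*exp(-0.001*334) = 280.7 m/s

280.7 m/s


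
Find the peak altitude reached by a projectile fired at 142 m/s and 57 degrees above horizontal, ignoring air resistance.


H = (v0*sin(theta))^2 / (2g) = (142*sin(57°))^2 / (2*9.81) = 722.9 m

722.9 m


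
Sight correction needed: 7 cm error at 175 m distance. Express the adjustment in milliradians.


1 mrad subtends 1 cm per 10 m of range, so adj = error_cm / (dist_m / 10) = 7 / (175/10) = 0.4 mrad

0.4 mrad


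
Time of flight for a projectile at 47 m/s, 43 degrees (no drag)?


T = 2*v0*sin(theta)/g = 2*47*sin(43°)/9.81 = 6.535 s

6.535 s


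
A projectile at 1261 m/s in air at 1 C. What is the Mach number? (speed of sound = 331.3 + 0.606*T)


a = 331.3 + 0.606*(1) = 331.906 m/s
M = v/a = 1261/331.906 = 3.799

3.799


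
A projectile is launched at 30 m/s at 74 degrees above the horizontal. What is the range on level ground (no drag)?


R = v0^2 * sin(2*theta) / g = 30^2 * sin(2*74°) / 9.81 = 48.62 m

48.62 m


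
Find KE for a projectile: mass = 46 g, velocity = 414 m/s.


E = 0.5*m*v^2 = 0.5*0.046*414^2 = 3942 J

3942 J


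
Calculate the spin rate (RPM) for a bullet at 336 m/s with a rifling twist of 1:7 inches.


twist_m = 7*0.0254 = 0.1778 m
spin = v/twist = 336/0.1778 = 1889.764 rev/s
RPM = spin*60 = 1889.764*60 ≈ 113386 RPM

113386 RPM


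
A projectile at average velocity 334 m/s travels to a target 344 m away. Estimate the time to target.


t = d/v = 344/334 = 1.03 s

1.03 s


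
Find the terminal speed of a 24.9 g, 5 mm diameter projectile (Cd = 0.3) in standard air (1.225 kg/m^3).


A = pi*(d/2)^2 = pi*(5/2000)^2 = 1.96350e-05 m^2
vt = sqrt(2mg/(Cd*rho*A)) = sqrt(2*0.0249*9.81/(0.3 * 1.225 * 1.96350e-05)) = 260.2 m/s

260.2 m/s


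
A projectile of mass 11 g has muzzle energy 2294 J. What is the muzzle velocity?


v = sqrt(2*E/m) = sqrt(2*2294/0.011) = 645.8 m/s

645.8 m/s


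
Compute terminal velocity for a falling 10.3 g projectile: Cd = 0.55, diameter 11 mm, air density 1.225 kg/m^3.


A = pi*(d/2)^2 = pi*(11/2000)^2 = 9.50332e-05 m^2
vt = sqrt(2mg/(Cd*rho*A)) = sqrt(2*0.0103*9.81/(0.55 * 1.225 * 9.50332e-05)) = 56.18 m/s

56.18 m/s


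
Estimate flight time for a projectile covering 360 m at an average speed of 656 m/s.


t = d/v = 360/656 = 0.5488 s

0.5488 s


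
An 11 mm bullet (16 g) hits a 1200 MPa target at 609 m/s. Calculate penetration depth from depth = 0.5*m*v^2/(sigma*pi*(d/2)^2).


A = pi*(d/2)^2 = pi*(11/2)^2 = 95.0332 mm^2
E = 0.5*m*v^2 = 0.5*0.016*609^2 = 2967.05 J
depth = E/(sigma*A) = 2967.05 J / (1200 MPa * 95.0332 mm^2) = 2967.05/(1200 * 95.0332) m = 0.0260177 m ≈ 26.02 mm

26.02 mm


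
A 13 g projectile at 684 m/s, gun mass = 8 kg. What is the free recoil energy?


v_r = m_p*v_p/m_gun = 0.013*684/8 = 1.1115 m/s, E_r = 0.5*m_gun*v_r^2 = 0.5*8*1.1115^2 = 4.942 J

4.942 J


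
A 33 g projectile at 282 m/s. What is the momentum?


p = m*v = 0.033*282 = 9.306 kg·m/s

9.306 kg·m/s


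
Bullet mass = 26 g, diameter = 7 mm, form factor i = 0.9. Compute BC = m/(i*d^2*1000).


BC = m/(i*d^2*1000) = 26/(0.9 * 7^2 * 1000) = 0.0005896

0.0005896


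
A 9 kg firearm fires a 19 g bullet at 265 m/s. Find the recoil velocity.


v_recoil = m_p * v_p / m_gun = 0.019 * 265 / 9 = 0.5594 m/s

0.5594 m/s


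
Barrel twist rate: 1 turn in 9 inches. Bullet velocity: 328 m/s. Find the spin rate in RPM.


twist_m = 9*0.0254 = 0.2286 m
spin = v/twist = 328/0.2286 = 1434.821 rev/s
RPM = spin*60 = 1434.821*60 ≈ 86089 RPM

86089 RPM


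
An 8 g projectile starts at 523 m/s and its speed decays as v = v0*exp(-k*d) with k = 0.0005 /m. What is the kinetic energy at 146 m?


v = v0*exp(-k*d) = 523*exp(-0.0005*146) = 486.181 m/s
E = 0.5*m*v^2 = 0.5*0.008*486.181^2 = 945.5 J

945.5 J


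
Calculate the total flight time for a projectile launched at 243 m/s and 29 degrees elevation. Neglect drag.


T = 2*v0*sin(theta)/g = 2*243*sin(29°)/9.81 = 24.02 s

24.02 s


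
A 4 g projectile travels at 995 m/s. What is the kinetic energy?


E = 0.5*m*v^2 = 0.5*0.004*995^2 = 1980 J

1980 J


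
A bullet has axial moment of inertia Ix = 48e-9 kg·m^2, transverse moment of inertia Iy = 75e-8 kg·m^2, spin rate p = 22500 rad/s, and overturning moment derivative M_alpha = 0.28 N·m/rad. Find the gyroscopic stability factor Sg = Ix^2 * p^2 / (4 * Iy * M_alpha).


Sg = Ix^2 * p^2 / (4 * Iy * M_alpha) = (48e-9)^2 * 22500^2 / (4 * 75e-8 * 0.28) = 1.389

1.389


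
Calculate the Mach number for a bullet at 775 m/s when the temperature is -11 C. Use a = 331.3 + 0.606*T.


a = 331.3 + 0.606*(-11) = 324.634 m/s
M = v/a = 775/324.634 = 2.387

2.387


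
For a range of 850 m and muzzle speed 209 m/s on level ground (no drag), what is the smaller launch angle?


sin(2*theta) = R*g/v0^2 = 850*9.81/209^2 = 0.190895, theta = arcsin(0.190895)/2 = 5.503°

5.503 degrees


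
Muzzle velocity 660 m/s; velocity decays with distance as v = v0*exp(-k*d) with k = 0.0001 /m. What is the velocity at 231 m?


v = v0*exp(-k*d) = 660*exp(-0.0001*231) = 644.9 m/s

644.9 m/s


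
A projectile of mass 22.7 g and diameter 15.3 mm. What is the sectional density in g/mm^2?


SD = m/d^2 = 22.7/15.3^2 = 0.09697 g/mm^2

0.09697 g/mm^2


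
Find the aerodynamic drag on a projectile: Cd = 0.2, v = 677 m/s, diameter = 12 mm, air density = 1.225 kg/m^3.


A = pi*(d/2)^2 = pi*(12/2000)^2 = 1.13097e-04 m^2
Fd = 0.5*Cd*rho*A*v^2 = 0.5*0.2*1.225*1.13097e-04*677^2 = 6.35 N

6.35 N


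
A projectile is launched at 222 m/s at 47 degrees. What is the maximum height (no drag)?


H = (v0*sin(theta))^2 / (2g) = (222*sin(47°))^2 / (2*9.81) = 1344 m

1344 m


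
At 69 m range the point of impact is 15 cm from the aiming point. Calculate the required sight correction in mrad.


1 mrad subtends 1 cm per 10 m of range, so adj = error_cm / (dist_m / 10) = 15 / (69/10) = 2.174 mrad

2.174 mrad


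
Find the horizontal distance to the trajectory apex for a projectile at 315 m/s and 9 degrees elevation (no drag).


R = v0^2*sin(2*theta)/g = 315^2*sin(2*9°)/9.81 = 3125.61 m
apex_dist = R/2 = 3125.61/2 = 1563 m

1563 m


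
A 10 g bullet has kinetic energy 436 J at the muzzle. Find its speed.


v = sqrt(2*E/m) = sqrt(2*436/0.01) = 295.3 m/s

295.3 m/s


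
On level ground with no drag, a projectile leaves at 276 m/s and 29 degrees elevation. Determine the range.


R = v0^2 * sin(2*theta) / g = 276^2 * sin(2*29°) / 9.81 = 6585 m

6585 m


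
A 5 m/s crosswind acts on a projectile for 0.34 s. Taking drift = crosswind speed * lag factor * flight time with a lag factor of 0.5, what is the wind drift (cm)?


drift = v_wind * lag * t = 5 * 0.5 * 0.34 = 0.85 m ≈ 85 cm

85 cm


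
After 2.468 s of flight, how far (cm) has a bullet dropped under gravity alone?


drop = 0.5*g*t^2 = 0.5*9.81*2.468^2 = 29.8765 m ≈ 2988 cm

2988 cm


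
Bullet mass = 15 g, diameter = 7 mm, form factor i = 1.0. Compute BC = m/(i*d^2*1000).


BC = m/(i*d^2*1000) = 15/(1.0 * 7^2 * 1000) = 0.0003061

0.0003061


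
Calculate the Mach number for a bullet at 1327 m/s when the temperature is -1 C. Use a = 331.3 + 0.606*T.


a = 331.3 + 0.606*(-1) = 330.694 m/s
M = v/a = 1327/330.694 = 4.013

4.013


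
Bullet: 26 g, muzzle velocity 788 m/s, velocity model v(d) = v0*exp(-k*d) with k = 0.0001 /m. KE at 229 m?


v = v0*exp(-k*d) = 788*exp(-0.0001*229) = 770.16 m/s
E = 0.5*m*v^2 = 0.5*0.026*770.16^2 = 7711 J

7711 J


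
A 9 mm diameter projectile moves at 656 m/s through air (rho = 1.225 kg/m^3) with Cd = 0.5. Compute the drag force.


A = pi*(d/2)^2 = pi*(9/2000)^2 = 6.36173e-05 m^2
Fd = 0.5*Cd*rho*A*v^2 = 0.5*0.5*1.225*6.36173e-05*656^2 = 8.384 N

8.384 N


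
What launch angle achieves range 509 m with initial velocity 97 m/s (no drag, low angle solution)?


sin(2*theta) = R*g/v0^2 = 509*9.81/97^2 = 0.530693, theta = arcsin(0.530693)/2 = 16.03°

16.03 degrees


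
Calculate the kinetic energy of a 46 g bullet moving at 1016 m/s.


E = 0.5*m*v^2 = 0.5*0.046*1016^2 = 23742 J

23742 J


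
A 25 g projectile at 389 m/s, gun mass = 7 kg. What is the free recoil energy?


v_r = m_p*v_p/m_gun = 0.025*389/7 = 1.38929 m/s, E_r = 0.5*m_gun*v_r^2 = 0.5*7*1.38929^2 = 6.755 J

6.755 J


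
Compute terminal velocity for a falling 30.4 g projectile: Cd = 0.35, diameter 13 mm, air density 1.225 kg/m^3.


A = pi*(d/2)^2 = pi*(13/2000)^2 = 1.32732e-04 m^2
vt = sqrt(2mg/(Cd*rho*A)) = sqrt(2*0.0304*9.81/(0.35 * 1.225 * 1.32732e-04)) = 102.4 m/s

102.4 m/s


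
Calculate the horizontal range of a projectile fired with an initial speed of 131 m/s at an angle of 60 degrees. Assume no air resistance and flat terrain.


R = v0^2 * sin(2*theta) / g = 131^2 * sin(2*60°) / 9.81 = 1515 m

1515 m


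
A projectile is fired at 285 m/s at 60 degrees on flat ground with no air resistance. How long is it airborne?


T = 2*v0*sin(theta)/g = 2*285*sin(60°)/9.81 = 50.32 s

50.32 s


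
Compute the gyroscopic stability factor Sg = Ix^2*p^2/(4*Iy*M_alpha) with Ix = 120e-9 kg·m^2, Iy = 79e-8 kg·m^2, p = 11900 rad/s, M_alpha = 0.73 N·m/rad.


Sg = Ix^2 * p^2 / (4 * Iy * M_alpha) = (120e-9)^2 * 11900^2 / (4 * 79e-8 * 0.73) = 0.884

0.884


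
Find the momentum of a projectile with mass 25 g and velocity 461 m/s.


p = m*v = 0.025*461 = 11.53 kg·m/s

11.53 kg·m/s


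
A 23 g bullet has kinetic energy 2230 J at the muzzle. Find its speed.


v = sqrt(2*E/m) = sqrt(2*2230/0.023) = 440.4 m/s

440.4 m/s
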